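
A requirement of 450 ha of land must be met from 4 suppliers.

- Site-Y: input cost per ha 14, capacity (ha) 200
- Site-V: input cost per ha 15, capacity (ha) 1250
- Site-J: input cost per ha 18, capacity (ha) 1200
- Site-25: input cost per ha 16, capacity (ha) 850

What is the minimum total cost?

Fill from the cheapest supplier first.
Site-Y (14): use full 200 → 250 ha to go.
Site-V at 15: take 250 of its 1250 → requirement met.
Site-25, Site-J: unused.
Cost = 200×14 + 250×15 = 6550.

6550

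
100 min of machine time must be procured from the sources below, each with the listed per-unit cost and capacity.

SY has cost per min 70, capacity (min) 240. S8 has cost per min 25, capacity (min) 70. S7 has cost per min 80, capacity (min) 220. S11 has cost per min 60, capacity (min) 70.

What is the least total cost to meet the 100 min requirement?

Fill from the cheapest source first.
Take 70 from S8 at 25 — need 30 more.
S11 (60): take the remaining 30 — done.
SY, S7: unused.
Cost = 70×25 + 30×60 = 3550.

3550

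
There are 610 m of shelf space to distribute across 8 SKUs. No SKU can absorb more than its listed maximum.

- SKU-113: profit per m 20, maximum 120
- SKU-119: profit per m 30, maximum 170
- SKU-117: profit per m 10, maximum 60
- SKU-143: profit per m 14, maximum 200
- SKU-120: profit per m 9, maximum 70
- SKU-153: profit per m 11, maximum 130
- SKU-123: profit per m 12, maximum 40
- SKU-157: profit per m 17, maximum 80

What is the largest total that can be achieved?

Order the SKUs by profit per m: SKU-119 30 > SKU-113 20 > SKU-157 17 > SKU-143 14 > SKU-123 12 > SKU-153 11 > SKU-117 10 > SKU-120 9.
SKU-119 takes 170 to reach its cap of 170 ; 440 left.
Give SKU-113 120 to hit its cap of 120 ; 320 left.
Give SKU-157 80 to hit its cap of 80 ; 240 left.
SKU-143 takes 200 to reach its cap of 200 ; 40 left.
SKU-123 takes 40 to reach its cap of 40 ; 0 left.
Total = 20×120 + 30×170 + 14×200 + 12×40 + 17×80 = 12140.

12140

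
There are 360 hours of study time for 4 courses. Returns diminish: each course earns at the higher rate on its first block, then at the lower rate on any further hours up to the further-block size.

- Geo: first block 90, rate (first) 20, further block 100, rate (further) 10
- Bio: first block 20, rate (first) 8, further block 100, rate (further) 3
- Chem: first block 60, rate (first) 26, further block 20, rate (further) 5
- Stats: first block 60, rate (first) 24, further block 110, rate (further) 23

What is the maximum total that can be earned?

Order all 8 blocks by rate: Chem/T1 26 > Stats/T1 24 > Stats/T2 23 > Geo/T1 20 > Geo/T2 10 > Bio/T1 8 > Chem/T2 5 > Bio/T2 3.
Fill Chem T1 block (60 at 26) — 300 left.
Fill Stats T1 block (60 at 24) — 240 left.
Stats/T2 (23): +110 — 130 left.
Geo T1 at 20: fill all 90 — 40 left.
Geo/T2: +40 of 100 at 10; pool empty.
Total = 26×60 + 24×60 + 23×110 + 20×90 + 10×40 = 7730.

7730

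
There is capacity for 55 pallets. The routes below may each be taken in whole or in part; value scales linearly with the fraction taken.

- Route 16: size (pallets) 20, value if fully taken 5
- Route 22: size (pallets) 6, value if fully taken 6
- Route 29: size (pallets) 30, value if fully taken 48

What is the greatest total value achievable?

Rank by value-to-size ratio: Route 29 48/30≈1.6, Route 22 6/6≈1, Route 16 5/20≈0.25.
Route 29: take in full, 30 pallets for value 48 → 25 left.
Take all of Route 22 (6 pallets, value 6) → 19 pallets left.
Only 19 pallets remain; take 19/20 of Route 16 for value 5×19/20 = 4.75.
Total value = 58.75.

58.75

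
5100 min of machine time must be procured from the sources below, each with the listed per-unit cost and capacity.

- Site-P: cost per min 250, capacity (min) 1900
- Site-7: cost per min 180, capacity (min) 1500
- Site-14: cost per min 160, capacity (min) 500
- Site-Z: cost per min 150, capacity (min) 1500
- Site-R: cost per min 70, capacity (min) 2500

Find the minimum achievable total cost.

Cheapest first:
Take 2500 from Site-R at 70 → need 2600 more.
Site-Z (150): use full 1500 → 1100 min to go.
Site-14 (160): use full 500 → 600 min to go.
Site-7 (180): take the remaining 600 → done.
Site-P: unused.
Cost = 2500×70 + 1500×150 + 500×160 + 600×180 = 588000.

588000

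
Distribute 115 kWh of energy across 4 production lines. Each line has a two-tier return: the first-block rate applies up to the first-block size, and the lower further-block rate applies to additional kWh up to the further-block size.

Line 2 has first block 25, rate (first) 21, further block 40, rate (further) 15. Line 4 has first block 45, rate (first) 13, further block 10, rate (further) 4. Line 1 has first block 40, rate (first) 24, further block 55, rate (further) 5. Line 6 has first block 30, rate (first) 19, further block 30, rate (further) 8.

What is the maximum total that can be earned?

2355

Order all 8 blocks by rate: Line 1/first 24 > Line 2/first 21 > Line 6/first 19 > Line 2/second 15 > Line 4/first 13 > Line 6/second 8 > Line 1/second 5 > Line 4/second 4.
Line 1/first (24): +40 ; 75 left.
Fill Line 2 first block (25 at 21) ; 50 left.
Fill Line 6 first block (30 at 19) ; 20 left.
Line 2/second: +20 of 40 at 15; pool empty.
Total = 24×40 + 21×25 + 19×30 + 15×20 = 2355.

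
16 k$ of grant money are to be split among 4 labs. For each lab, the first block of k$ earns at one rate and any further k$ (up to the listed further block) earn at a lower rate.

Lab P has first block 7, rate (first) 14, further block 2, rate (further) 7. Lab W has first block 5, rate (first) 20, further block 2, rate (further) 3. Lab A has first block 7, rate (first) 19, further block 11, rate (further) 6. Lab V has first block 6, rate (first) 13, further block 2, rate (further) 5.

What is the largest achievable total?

Order all 8 blocks by rate: Lab W/first 20 > Lab A/first 19 > Lab P/first 14 > Lab V/first 13 > Lab P/second 7 > Lab A/second 6 > Lab V/second 5 > Lab W/second 3.
Lab W first at 20: fill all 5 → 11 left.
Lab A/first (19): +7 → 4 left.
Lab P first at 14: only 4 left, fill 4.
Total = 20×5 + 19×7 + 14×4 = 289.

289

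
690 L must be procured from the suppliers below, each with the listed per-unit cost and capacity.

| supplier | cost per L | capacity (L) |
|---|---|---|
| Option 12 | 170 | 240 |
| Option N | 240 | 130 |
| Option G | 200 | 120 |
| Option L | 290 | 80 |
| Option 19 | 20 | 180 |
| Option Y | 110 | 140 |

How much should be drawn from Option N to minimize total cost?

10

Cheapest first:
Take 180 from Option 19 at 20 → need 510 more.
Option Y (110): use full 140 → 370 L to go.
Option 12 (170): use full 240 → 130 L to go.
Option G at 200: take all 120 L → 10 still needed.
Take 10 from Option N at 240 to finish.
Option L: unused.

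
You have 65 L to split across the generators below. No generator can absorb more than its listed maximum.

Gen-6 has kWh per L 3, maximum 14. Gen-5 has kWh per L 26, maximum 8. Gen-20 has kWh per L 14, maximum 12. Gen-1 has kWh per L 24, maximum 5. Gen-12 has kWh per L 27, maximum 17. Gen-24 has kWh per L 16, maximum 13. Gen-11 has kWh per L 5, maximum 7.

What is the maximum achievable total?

Order the generators by kWh per L: Gen-12 27 > Gen-5 26 > Gen-1 24 > Gen-24 16 > Gen-20 14 > Gen-11 5 > Gen-6 3.
Gen-12 takes 17 to reach its cap of 17 ; 48 left.
Gen-5 takes 8 to reach its cap of 8 ; 40 left.
Gen-1: +5 to 5 (cap) ; 35 left.
Gen-24 takes 13 to reach its cap of 13 ; 22 left.
Gen-20: +12 to 12 (cap) ; 10 left.
Give Gen-11 7 to hit its cap of 7 ; 3 left.
Gen-6 has room for 14 but only 3 remain, so it gets 3.
Total = 3×3 + 26×8 + 14×12 + 24×5 + 27×17 + 16×13 + 5×7 = 1207.

1207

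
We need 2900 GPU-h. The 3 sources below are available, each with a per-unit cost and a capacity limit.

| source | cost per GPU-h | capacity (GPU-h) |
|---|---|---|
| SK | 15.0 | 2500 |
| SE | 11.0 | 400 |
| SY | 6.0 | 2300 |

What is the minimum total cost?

Use sources in increasing cost order.
Take 2300 from SY at 6.0 ; need 600 more.
SE (11.0): use full 400 ; 200 GPU-h to go.
SK (15.0): take the remaining 200 ; done.
Cost = 2300×6.0 + 400×11.0 + 200×15.0 = 21200.

21200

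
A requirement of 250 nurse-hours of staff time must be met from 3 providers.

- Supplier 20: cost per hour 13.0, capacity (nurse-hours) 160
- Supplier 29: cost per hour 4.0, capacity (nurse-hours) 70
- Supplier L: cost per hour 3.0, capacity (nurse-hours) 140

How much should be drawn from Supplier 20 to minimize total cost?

40

Fill from the cheapest provider first.
Take 140 from Supplier L at 3.0 ; need 110 more.
Take 70 from Supplier 29 at 4.0 ; need 40 more.
Take 40 from Supplier 20 at 13.0 to finish.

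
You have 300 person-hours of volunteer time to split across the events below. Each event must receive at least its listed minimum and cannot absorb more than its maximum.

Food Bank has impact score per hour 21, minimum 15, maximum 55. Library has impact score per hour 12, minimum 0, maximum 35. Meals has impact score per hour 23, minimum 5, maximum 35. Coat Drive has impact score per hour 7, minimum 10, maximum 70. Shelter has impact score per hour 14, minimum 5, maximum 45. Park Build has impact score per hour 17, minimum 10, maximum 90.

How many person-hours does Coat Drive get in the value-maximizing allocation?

Meeting every minimum uses 15+0+5+10+5+10 = 45 person-hours, leaving 255.
Order the events by impact score per hour: Meals 23 > Food Bank 21 > Park Build 17 > Shelter 14 > Library 12 > Coat Drive 7.
Give Meals 30 more to hit its cap of 35 → 225 left.
Food Bank takes 40 more to reach its cap of 55 → 185 left.
Park Build takes 80 more to reach its cap of 90 → 105 left.
Shelter takes 40 more to reach its cap of 45 → 65 left.
Library takes 35 more to reach its cap of 35 → 30 left.
Coat Drive has room for 60 more but only 30 remain, so it gets 40.

40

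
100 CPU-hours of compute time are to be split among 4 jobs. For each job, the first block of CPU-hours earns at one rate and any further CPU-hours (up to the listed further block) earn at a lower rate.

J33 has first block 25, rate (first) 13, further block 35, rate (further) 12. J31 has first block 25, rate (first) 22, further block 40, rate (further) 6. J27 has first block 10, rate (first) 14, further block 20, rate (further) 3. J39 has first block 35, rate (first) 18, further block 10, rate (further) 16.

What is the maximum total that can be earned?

1740

Order all 8 blocks by rate: J31/first 22 > J39/first 18 > J39/second 16 > J27/first 14 > J33/first 13 > J33/second 12 > J31/second 6 > J27/second 3.
J31 first at 22: fill all 25 — 75 left.
J39 first at 18: fill all 35 — 40 left.
J39 second at 16: fill all 10 — 30 left.
Fill J27 first block (10 at 14) — 20 left.
J33/first: +20 of 25 at 13; pool empty.
Total = 22×25 + 18×35 + 16×10 + 14×10 + 13×20 = 1740.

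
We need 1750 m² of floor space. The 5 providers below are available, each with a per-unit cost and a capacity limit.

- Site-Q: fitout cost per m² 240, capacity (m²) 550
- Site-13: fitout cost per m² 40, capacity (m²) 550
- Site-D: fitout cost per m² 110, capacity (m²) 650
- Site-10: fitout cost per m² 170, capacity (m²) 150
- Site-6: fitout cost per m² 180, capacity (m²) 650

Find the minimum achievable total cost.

191000

Use providers in increasing cost order.
Site-13 at 40: take all 550 m² ; 1200 still needed.
Site-D (110): use full 650 ; 550 m² to go.
Site-10 at 170: take all 150 m² ; 400 still needed.
Site-6 at 180: take 400 of its 650 ; requirement met.
Site-Q: unused.
Cost = 550×40 + 650×110 + 150×170 + 400×180 = 191000.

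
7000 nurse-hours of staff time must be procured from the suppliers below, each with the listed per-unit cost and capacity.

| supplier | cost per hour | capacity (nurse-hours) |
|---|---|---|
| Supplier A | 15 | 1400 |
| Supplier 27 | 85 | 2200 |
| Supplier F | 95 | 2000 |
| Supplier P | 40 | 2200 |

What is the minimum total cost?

Use suppliers in increasing cost order.
Supplier A at 15: take all 1400 nurse-hours → 5600 still needed.
Supplier P (40): use full 2200 → 3400 nurse-hours to go.
Take 2200 from Supplier 27 at 85 → need 1200 more.
Take 1200 from Supplier F at 95 to finish.
Cost = 1400×15 + 2200×40 + 2200×85 + 1200×95 = 410000.

410000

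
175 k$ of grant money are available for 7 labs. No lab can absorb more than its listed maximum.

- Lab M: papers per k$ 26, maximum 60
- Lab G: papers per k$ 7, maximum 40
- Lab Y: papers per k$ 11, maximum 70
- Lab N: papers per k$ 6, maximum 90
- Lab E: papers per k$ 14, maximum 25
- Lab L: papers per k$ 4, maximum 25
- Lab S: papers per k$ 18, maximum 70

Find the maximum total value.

Rank by papers per k$: Lab M 26 > Lab S 18 > Lab E 14 > Lab Y 11 > Lab G 7 > Lab N 6 > Lab L 4.
Give Lab M 60 to hit its cap of 60 — 115 left.
Give Lab S 70 to hit its cap of 70 — 45 left.
Lab E: +25 to 25 (cap) — 20 left.
Only 20 left; Lab Y takes them to reach 20.
Total = 26×60 + 11×20 + 14×25 + 18×70 = 3390.

3390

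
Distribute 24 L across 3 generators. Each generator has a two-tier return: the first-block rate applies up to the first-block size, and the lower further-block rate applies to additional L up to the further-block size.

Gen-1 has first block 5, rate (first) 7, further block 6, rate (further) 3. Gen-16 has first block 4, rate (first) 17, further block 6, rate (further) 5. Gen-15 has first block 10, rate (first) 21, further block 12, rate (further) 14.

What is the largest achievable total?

Treat each block as its own option and order by rate: Gen-15/tier1 21 > Gen-16/tier1 17 > Gen-15/tier2 14 > Gen-1/tier1 7 > Gen-16/tier2 5 > Gen-1/tier2 3.
Fill Gen-15 tier1 block (10 at 21) → 14 left.
Fill Gen-16 tier1 block (4 at 17) → 10 left.
Gen-15/tier2: +10 of 12 at 14; pool empty.
Total = 21×10 + 17×4 + 14×10 = 418.

418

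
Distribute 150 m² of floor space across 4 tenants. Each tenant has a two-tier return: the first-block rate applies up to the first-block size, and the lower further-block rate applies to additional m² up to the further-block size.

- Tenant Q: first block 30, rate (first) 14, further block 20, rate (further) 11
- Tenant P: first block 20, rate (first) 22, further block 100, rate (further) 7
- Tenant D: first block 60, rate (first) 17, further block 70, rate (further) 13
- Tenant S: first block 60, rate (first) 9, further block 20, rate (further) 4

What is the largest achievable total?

Rank every tier by rate: Tenant P/tier1 22 > Tenant D/tier1 17 > Tenant Q/tier1 14 > Tenant D/tier2 13 > Tenant Q/tier2 11 > Tenant S/tier1 9 > Tenant P/tier2 7 > Tenant S/tier2 4.
Tenant P tier1 at 22: fill all 20 ; 130 left.
Tenant D tier1 at 17: fill all 60 ; 70 left.
Tenant Q tier1 at 14: fill all 30 ; 40 left.
Tenant D/tier2: +40 of 70 at 13; pool empty.
Total = 22×20 + 17×60 + 14×30 + 13×40 = 2400.

2400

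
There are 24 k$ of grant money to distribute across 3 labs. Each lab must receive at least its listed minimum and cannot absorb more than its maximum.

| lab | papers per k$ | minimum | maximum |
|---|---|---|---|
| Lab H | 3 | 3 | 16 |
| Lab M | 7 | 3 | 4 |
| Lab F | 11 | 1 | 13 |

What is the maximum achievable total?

192

Meeting every minimum uses 3+3+1 = 7 k$, leaving 17.
Rank by papers per k$: Lab F 11 > Lab M 7 > Lab H 3.
Give Lab F 12 more to hit its cap of 13 ; 5 left.
Give Lab M 1 more to hit its cap of 4 ; 4 left.
Lab H: +4 (room for 13) → 7. Pool exhausted.
Total = 3×7 + 7×4 + 11×13 = 192.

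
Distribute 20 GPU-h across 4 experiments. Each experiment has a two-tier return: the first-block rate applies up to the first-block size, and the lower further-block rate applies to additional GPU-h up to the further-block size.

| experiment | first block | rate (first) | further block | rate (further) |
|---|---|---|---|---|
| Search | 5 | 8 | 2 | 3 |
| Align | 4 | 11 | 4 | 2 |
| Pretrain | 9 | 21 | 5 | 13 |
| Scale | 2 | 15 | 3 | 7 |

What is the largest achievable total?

Treat each block as its own option and order by rate: Pretrain/first 21 > Scale/first 15 > Pretrain/second 13 > Align/first 11 > Search/first 8 > Scale/second 7 > Search/second 3 > Align/second 2.
Pretrain first at 21: fill all 9 ; 11 left.
Fill Scale first block (2 at 15) ; 9 left.
Pretrain/second (13): +5 ; 4 left.
Align/first (11): +4 ; 0 left.
Total = 21×9 + 15×2 + 13×5 + 11×4 = 328.

328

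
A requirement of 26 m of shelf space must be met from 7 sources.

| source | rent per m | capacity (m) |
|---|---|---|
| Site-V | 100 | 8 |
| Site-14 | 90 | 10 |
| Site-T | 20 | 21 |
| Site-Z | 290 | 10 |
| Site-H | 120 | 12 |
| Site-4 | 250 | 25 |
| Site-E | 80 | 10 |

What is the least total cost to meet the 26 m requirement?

820

Use sources in increasing cost order.
Site-T at 20: take all 21 m → 5 still needed.
Site-E (80): take the remaining 5 → done.
Site-14, Site-V, Site-H, Site-4, Site-Z: unused.
Cost = 21×20 + 5×80 = 820.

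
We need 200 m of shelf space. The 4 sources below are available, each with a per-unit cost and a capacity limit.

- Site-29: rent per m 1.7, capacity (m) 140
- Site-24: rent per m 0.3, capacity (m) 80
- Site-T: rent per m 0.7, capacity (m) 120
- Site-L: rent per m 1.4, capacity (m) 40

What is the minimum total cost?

Use sources in increasing cost order.
Site-24 at 0.3: take all 80 m ; 120 still needed.
Take 120 from Site-T at 0.7 ; need 0 more.
Site-L, Site-29: unused.
Cost = 80×0.3 + 120×0.7 = 108.

108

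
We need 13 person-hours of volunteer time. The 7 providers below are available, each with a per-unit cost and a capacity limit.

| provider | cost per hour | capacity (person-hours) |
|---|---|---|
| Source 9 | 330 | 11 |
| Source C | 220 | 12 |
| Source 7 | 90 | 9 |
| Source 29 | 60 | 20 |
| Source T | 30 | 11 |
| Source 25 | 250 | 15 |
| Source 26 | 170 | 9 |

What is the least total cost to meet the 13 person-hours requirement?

450

Use providers in increasing cost order.
Source T (30): use full 11 — 2 person-hours to go.
Source 29 (60): take the remaining 2 — done.
Source 7, Source 26, Source C, Source 25, Source 9: unused.
Cost = 11×30 + 2×60 = 450.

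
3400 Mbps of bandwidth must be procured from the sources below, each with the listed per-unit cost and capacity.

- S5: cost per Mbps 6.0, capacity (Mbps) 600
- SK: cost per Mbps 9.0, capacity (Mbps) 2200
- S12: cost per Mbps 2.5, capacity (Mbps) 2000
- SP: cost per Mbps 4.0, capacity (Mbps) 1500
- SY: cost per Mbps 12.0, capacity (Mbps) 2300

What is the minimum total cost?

10600

Cheapest first:
S12 at 2.5: take all 2000 Mbps — 1400 still needed.
SP (4.0): take the remaining 1400 — done.
S5, SK, SY: unused.
Cost = 2000×2.5 + 1400×4.0 = 10600.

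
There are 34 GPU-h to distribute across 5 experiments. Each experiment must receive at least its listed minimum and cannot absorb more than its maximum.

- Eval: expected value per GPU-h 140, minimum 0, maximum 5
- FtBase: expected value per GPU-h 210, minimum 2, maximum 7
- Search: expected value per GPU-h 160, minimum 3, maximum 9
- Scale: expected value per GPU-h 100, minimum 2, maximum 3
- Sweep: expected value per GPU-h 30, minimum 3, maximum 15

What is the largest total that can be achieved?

Meeting every minimum uses 0+2+3+2+3 = 10 GPU-h, leaving 24.
Order the experiments by expected value per GPU-h: FtBase 210 > Search 160 > Eval 140 > Scale 100 > Sweep 30.
FtBase takes 5 more to reach its cap of 7 ; 19 left.
Give Search 6 more to hit its cap of 9 ; 13 left.
Eval: +5 to 5 (cap) ; 8 left.
Scale: +1 to 3 (cap) ; 7 left.
Only 7 left; Sweep takes them to reach 10.
Total = 140×5 + 210×7 + 160×9 + 100×3 + 30×10 = 4210.

4210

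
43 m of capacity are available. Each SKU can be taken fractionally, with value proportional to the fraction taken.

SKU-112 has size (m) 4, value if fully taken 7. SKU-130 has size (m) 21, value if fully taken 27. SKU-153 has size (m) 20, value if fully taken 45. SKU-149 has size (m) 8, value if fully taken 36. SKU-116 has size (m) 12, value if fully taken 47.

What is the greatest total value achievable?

Rank by value-to-size ratio: SKU-149 36/8≈4.5, SKU-116 47/12≈3.92, SKU-153 45/20≈2.25, SKU-112 7/4≈1.75, SKU-130 27/21≈1.29.
SKU-149: take in full, 8 m for value 36 ; 35 left.
SKU-116: take in full, 12 m for value 47 ; 23 left.
Take all of SKU-153 (20 m, value 45) ; 3 m left.
Only 3 m remain; take 3/4 of SKU-112 for value 7×3/4 = 5.25.
Total value = 133.25.

133.25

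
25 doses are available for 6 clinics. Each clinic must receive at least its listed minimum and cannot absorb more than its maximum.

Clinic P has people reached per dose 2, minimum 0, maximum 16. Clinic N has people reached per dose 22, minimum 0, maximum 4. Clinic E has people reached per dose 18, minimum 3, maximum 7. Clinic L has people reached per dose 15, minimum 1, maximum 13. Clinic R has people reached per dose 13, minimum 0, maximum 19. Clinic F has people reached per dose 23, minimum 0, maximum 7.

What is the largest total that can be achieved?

Meeting every minimum uses 0+0+3+1+0+0 = 4 doses, leaving 21.
Rank by people reached per dose: Clinic F 23 > Clinic N 22 > Clinic E 18 > Clinic L 15 > Clinic R 13 > Clinic P 2.
Give Clinic F 7 more to hit its cap of 7 — 14 left.
Clinic N: +4 to 4 (cap) — 10 left.
Clinic E takes 4 more to reach its cap of 7 — 6 left.
Clinic L: +6 (room for 12) → 7. Pool exhausted.
Total = 22×4 + 18×7 + 15×7 + 23×7 = 480.

480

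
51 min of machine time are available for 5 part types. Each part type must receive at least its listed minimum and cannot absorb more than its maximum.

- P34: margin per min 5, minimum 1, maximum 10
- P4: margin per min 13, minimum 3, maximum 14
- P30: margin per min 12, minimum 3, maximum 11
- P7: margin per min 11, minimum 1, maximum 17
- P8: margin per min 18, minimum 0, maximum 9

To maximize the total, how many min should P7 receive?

Meeting every minimum uses 1+3+3+1+0 = 8 min, leaving 43.
Rank by margin per min: P8 18 > P4 13 > P30 12 > P7 11 > P34 5.
Give P8 9 more to hit its cap of 9 — 34 left.
P4 takes 11 more to reach its cap of 14 — 23 left.
P30: +8 to 11 (cap) — 15 left.
P7: +15 (room for 16) → 16. Pool exhausted.

16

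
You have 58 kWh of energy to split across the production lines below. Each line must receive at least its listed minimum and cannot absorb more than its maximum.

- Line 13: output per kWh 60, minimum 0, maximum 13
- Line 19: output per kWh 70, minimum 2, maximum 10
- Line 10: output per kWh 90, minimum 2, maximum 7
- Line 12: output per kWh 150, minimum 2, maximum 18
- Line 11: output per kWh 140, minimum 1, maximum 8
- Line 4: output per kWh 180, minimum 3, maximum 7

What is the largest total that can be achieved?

Meeting every minimum uses 0+2+2+2+1+3 = 10 kWh, leaving 48.
Order the production lines by output per kWh: Line 4 180 > Line 12 150 > Line 11 140 > Line 10 90 > Line 19 70 > Line 13 60.
Line 4: +4 to 7 (cap) ; 44 left.
Line 12 takes 16 more to reach its cap of 18 ; 28 left.
Line 11 takes 7 more to reach its cap of 8 ; 21 left.
Line 10: +5 to 7 (cap) ; 16 left.
Give Line 19 8 more to hit its cap of 10 ; 8 left.
Line 13 has room for 13 more but only 8 remain, so it gets 8.
Total = 60×8 + 70×10 + 90×7 + 150×18 + 140×8 + 180×7 = 6890.

6890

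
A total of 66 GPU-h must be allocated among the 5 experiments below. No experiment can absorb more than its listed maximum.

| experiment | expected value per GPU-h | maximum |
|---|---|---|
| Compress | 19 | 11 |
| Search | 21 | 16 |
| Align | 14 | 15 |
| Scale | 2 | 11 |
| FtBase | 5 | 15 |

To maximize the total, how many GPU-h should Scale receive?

9

Highest expected value per GPU-h first: Search 21 > Compress 19 > Align 14 > FtBase 5 > Scale 2.
Search takes 16 to reach its cap of 16 → 50 left.
Compress: +11 to 11 (cap) → 39 left.
Align takes 15 to reach its cap of 15 → 24 left.
FtBase: +15 to 15 (cap) → 9 left.
Only 9 left; Scale takes them to reach 9.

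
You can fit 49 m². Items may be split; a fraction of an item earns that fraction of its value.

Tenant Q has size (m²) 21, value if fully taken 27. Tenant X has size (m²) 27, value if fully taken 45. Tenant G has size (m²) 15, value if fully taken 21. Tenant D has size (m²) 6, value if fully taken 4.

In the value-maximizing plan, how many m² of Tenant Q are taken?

7

Sort by value density: Tenant X 45/27≈1.67, Tenant G 21/15≈1.4, Tenant Q 27/21≈1.29, Tenant D 4/6≈0.667.
Take all of Tenant X (27 m², value 45) ; 22 m² left.
Tenant G: take in full, 15 m² for value 21 ; 7 left.
Only 7 m² remain; take 7/21 of Tenant Q for value 27×7/21 = 9.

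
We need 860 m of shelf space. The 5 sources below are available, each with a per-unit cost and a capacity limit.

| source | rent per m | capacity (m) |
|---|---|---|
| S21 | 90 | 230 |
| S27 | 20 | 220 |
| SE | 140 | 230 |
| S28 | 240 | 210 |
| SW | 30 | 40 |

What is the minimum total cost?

Use sources in increasing cost order.
S27 (20): use full 220 ; 640 m to go.
Take 40 from SW at 30 ; need 600 more.
Take 230 from S21 at 90 ; need 370 more.
SE (140): use full 230 ; 140 m to go.
Take 140 from S28 at 240 to finish.
Cost = 220×20 + 40×30 + 230×90 + 230×140 + 140×240 = 92100.

92100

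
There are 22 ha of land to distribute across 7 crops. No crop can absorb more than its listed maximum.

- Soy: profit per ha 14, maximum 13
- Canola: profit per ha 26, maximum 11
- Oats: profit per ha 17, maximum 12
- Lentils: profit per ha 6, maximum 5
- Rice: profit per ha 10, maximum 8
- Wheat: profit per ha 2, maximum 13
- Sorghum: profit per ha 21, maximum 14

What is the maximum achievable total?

517

Rank by profit per ha: Canola 26 > Sorghum 21 > Oats 17 > Soy 14 > Rice 10 > Lentils 6 > Wheat 2.
Canola takes 11 to reach its cap of 11 ; 11 left.
Sorghum: +11 (room for 14) → 11. Pool exhausted.
Total = 26×11 + 21×11 = 517.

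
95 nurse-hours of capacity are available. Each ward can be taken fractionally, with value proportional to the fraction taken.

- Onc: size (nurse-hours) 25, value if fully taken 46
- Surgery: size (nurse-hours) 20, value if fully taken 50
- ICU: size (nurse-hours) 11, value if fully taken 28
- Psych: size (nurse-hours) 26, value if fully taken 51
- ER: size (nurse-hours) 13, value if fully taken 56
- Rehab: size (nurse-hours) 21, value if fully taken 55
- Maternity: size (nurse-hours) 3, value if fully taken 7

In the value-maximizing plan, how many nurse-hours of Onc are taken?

Rank by value-to-size ratio: ER 56/13≈4.31, Rehab 55/21≈2.62, ICU 28/11≈2.55, Surgery 50/20≈2.5, Maternity 7/3≈2.33, Psych 51/26≈1.96, Onc 46/25≈1.84.
ER: take in full, 13 nurse-hours for value 56 ; 82 left.
All 21 nurse-hours of Rehab fit (value 55) ; 61 remain.
Take all of ICU (11 nurse-hours, value 28) ; 50 nurse-hours left.
Surgery: take in full, 20 nurse-hours for value 50 ; 30 left.
Take all of Maternity (3 nurse-hours, value 7) ; 27 nurse-hours left.
Take all of Psych (26 nurse-hours, value 51) ; 1 nurse-hours left.
Only 1 nurse-hours remain; take 1/25 of Onc for value 46×1/25 = 1.84.

1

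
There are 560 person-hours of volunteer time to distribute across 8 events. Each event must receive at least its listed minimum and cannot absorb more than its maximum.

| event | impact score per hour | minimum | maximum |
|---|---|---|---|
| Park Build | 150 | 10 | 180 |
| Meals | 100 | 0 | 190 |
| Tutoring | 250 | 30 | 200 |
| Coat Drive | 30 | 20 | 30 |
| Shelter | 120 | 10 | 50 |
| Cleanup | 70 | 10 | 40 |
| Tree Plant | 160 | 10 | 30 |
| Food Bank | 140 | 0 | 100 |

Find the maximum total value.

Meeting every minimum uses 10+0+30+20+10+10+10+0 = 90 person-hours, leaving 470.
Rank by impact score per hour: Tutoring 250 > Tree Plant 160 > Park Build 150 > Food Bank 140 > Shelter 120 > Meals 100 > Cleanup 70 > Coat Drive 30.
Tutoring: +170 to 200 (cap) — 300 left.
Give Tree Plant 20 more to hit its cap of 30 — 280 left.
Give Park Build 170 more to hit its cap of 180 — 110 left.
Food Bank takes 100 more to reach its cap of 100 — 10 left.
Shelter: +10 (room for 40) → 20. Pool exhausted.
Total = 150×180 + 250×200 + 30×20 + 120×20 + 70×10 + 160×30 + 140×100 = 99500.

99500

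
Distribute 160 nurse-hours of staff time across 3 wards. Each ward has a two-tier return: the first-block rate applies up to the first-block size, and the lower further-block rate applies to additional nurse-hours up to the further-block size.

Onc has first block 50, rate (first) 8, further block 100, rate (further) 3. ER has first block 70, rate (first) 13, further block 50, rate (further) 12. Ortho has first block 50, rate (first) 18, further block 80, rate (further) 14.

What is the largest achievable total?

2410

Rank every tier by rate: Ortho/T1 18 > Ortho/T2 14 > ER/T1 13 > ER/T2 12 > Onc/T1 8 > Onc/T2 3.
Fill Ortho T1 block (50 at 18) ; 110 left.
Fill Ortho T2 block (80 at 14) ; 30 left.
ER/T1: +30 of 70 at 13; pool empty.
Total = 18×50 + 14×80 + 13×30 = 2410.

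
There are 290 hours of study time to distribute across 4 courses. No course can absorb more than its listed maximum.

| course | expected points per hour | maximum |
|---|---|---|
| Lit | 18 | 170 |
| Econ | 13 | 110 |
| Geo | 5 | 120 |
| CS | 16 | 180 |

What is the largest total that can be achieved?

Order the courses by expected points per hour: Lit 18 > CS 16 > Econ 13 > Geo 5.
Lit: +170 to 170 (cap) ; 120 left.
Only 120 left; CS takes them to reach 120.
Total = 18×170 + 16×120 = 4980.

4980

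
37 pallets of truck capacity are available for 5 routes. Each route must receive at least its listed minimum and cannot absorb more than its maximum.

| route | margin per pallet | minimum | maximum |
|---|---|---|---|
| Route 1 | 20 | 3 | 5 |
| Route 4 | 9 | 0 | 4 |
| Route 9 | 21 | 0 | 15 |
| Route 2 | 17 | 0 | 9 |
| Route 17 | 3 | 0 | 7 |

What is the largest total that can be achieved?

Meeting every minimum uses 3+0+0+0+0 = 3 pallets, leaving 34.
Rank by margin per pallet: Route 9 21 > Route 1 20 > Route 2 17 > Route 4 9 > Route 17 3.
Route 9: +15 to 15 (cap) → 19 left.
Route 1 takes 2 more to reach its cap of 5 → 17 left.
Route 2: +9 to 9 (cap) → 8 left.
Give Route 4 4 more to hit its cap of 4 → 4 left.
Route 17 has room for 7 more but only 4 remain, so it gets 4.
Total = 20×5 + 9×4 + 21×15 + 17×9 + 3×4 = 616.

616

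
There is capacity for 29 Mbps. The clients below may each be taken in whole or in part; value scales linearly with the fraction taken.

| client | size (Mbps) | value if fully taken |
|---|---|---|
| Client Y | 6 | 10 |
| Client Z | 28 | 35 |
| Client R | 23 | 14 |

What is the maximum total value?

38.75

Rank by value-to-size ratio: Client Y 10/6≈1.67, Client Z 35/28≈1.25, Client R 14/23≈0.609.
Client Y: take in full, 6 Mbps for value 10 ; 23 left.
Fill the last 23 Mbps with part of Client Z: 23/28 of it earns 28.75.
Total value = 38.75.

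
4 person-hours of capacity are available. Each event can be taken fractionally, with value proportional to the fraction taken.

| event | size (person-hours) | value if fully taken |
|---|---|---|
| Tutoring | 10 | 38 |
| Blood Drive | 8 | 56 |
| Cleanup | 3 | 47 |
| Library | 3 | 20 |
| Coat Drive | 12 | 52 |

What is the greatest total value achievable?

Rank by value-to-size ratio: Cleanup 47/3≈15.7, Blood Drive 56/8≈7, Library 20/3≈6.67, Coat Drive 52/12≈4.33, Tutoring 38/10≈3.8.
Cleanup: take in full, 3 person-hours for value 47 ; 1 left.
Only 1 person-hours remain; take 1/8 of Blood Drive for value 56×1/8 = 7.
Total value = 54.

54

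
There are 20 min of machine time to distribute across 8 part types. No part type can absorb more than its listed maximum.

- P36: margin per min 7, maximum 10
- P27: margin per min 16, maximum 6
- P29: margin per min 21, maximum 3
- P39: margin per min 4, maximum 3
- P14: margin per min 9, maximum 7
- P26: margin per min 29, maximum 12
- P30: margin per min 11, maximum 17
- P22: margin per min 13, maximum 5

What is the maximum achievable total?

491

Rank by margin per min: P26 29 > P29 21 > P27 16 > P22 13 > P30 11 > P14 9 > P36 7 > P39 4.
Give P26 12 to hit its cap of 12 → 8 left.
P29: +3 to 3 (cap) → 5 left.
Only 5 left; P27 takes them to reach 5.
Total = 16×5 + 21×3 + 29×12 = 491.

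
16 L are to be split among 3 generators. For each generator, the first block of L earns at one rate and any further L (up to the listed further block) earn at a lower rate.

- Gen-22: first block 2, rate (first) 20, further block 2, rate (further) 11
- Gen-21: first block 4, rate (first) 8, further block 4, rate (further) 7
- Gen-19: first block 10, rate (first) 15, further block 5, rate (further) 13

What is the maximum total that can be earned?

Order all 6 blocks by rate: Gen-22/tier1 20 > Gen-19/tier1 15 > Gen-19/tier2 13 > Gen-22/tier2 11 > Gen-21/tier1 8 > Gen-21/tier2 7.
Gen-22 tier1 at 20: fill all 2 → 14 left.
Gen-19/tier1 (15): +10 → 4 left.
Gen-19 tier2 at 13: only 4 left, fill 4.
Total = 20×2 + 15×10 + 13×4 = 242.

242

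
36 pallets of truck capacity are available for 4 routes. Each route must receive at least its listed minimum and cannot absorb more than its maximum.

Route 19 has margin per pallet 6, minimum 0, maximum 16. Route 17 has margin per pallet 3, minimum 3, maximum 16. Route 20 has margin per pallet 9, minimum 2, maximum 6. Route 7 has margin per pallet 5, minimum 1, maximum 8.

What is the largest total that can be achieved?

Meeting every minimum uses 0+3+2+1 = 6 pallets, leaving 30.
Order the routes by margin per pallet: Route 20 9 > Route 19 6 > Route 7 5 > Route 17 3.
Route 20 takes 4 more to reach its cap of 6 ; 26 left.
Route 19 takes 16 more to reach its cap of 16 ; 10 left.
Give Route 7 7 more to hit its cap of 8 ; 3 left.
Only 3 left; Route 17 takes them to reach 6.
Total = 6×16 + 3×6 + 9×6 + 5×8 = 208.

208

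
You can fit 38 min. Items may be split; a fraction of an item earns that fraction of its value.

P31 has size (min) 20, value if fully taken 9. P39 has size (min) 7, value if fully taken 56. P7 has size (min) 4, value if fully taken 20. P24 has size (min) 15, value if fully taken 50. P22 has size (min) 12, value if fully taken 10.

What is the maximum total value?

Rank by value-to-size ratio: P39 56/7≈8, P7 20/4≈5, P24 50/15≈3.33, P22 10/12≈0.833, P31 9/20≈0.45.
Take all of P39 (7 min, value 56) — 31 min left.
Take all of P7 (4 min, value 20) — 27 min left.
Take all of P24 (15 min, value 50) — 12 min left.
Take all of P22 (12 min, value 10) — 0 min left.
Total value = 136.

136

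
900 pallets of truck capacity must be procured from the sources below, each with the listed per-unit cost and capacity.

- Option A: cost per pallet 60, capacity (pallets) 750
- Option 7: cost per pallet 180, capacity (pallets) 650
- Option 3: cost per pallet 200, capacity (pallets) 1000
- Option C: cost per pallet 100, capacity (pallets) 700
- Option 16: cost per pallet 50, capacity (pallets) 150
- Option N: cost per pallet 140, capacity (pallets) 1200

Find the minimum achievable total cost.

52500

Use sources in increasing cost order.
Take 150 from Option 16 at 50 → need 750 more.
Take 750 from Option A at 60 → need 0 more.
Option C, Option N, Option 7, Option 3: unused.
Cost = 150×50 + 750×60 = 52500.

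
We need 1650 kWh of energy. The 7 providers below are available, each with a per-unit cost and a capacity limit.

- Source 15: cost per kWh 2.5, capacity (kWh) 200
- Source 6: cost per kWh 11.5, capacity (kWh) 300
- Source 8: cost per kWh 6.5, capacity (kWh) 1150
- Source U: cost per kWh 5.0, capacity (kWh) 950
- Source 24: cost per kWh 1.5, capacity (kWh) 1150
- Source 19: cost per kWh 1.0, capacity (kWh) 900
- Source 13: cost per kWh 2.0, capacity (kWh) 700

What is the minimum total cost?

2025

Fill from the cheapest provider first.
Take 900 from Source 19 at 1.0 — need 750 more.
Source 24 at 1.5: take 750 of its 1150 — requirement met.
Source 13, Source 15, Source U, Source 8, Source 6: unused.
Cost = 900×1.0 + 750×1.5 = 2025.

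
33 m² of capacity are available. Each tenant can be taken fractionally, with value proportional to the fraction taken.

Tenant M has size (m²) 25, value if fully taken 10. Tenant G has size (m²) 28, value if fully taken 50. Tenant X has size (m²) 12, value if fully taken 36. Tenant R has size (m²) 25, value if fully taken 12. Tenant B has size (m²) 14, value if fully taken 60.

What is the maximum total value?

108.5

Best value per unit of size first: Tenant B 60/14≈4.29, Tenant X 36/12≈3, Tenant G 50/28≈1.79, Tenant R 12/25≈0.48, Tenant M 10/25≈0.4.
All 14 m² of Tenant B fit (value 60) — 19 remain.
Take all of Tenant X (12 m², value 36) — 7 m² left.
Only 7 m² remain; take 7/28 of Tenant G for value 50×7/28 = 12.5.
Total value = 108.5.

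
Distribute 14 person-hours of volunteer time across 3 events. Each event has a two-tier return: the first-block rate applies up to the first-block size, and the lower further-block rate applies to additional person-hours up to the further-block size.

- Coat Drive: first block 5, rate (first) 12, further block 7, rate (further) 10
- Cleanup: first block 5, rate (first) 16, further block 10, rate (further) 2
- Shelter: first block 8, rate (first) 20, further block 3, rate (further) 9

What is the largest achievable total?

252

Order all 6 blocks by rate: Shelter/T1 20 > Cleanup/T1 16 > Coat Drive/T1 12 > Coat Drive/T2 10 > Shelter/T2 9 > Cleanup/T2 2.
Shelter T1 at 20: fill all 8 — 6 left.
Cleanup/T1 (16): +5 — 1 left.
Coat Drive/T1: +1 of 5 at 12; pool empty.
Total = 20×8 + 16×5 + 12×1 = 252.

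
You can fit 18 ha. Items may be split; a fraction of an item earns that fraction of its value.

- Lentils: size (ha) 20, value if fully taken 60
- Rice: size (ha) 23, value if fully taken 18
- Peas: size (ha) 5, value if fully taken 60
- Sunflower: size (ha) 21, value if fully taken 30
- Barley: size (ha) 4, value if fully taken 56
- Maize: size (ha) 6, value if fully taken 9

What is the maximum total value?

Sort by value density: Barley 56/4≈14, Peas 60/5≈12, Lentils 60/20≈3, Maize 9/6≈1.5, Sunflower 30/21≈1.43, Rice 18/23≈0.783.
All 4 ha of Barley fit (value 56) — 14 remain.
Take all of Peas (5 ha, value 60) — 9 ha left.
Only 9 ha remain; take 9/20 of Lentils for value 60×9/20 = 27.
Total value = 143.

143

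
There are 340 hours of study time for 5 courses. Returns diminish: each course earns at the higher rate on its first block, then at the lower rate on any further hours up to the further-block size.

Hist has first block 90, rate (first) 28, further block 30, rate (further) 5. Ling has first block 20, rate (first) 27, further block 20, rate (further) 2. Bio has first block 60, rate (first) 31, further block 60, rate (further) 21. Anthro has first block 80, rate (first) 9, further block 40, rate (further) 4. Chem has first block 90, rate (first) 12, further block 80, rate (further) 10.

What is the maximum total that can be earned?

Order all 10 blocks by rate: Bio/first 31 > Hist/first 28 > Ling/first 27 > Bio/second 21 > Chem/first 12 > Chem/second 10 > Anthro/first 9 > Hist/second 5 > Anthro/second 4 > Ling/second 2.
Fill Bio first block (60 at 31) ; 280 left.
Fill Hist first block (90 at 28) ; 190 left.
Ling first at 27: fill all 20 ; 170 left.
Fill Bio second block (60 at 21) ; 110 left.
Fill Chem first block (90 at 12) ; 20 left.
Chem second at 10: only 20 left, fill 20.
Total = 31×60 + 28×90 + 27×20 + 21×60 + 12×90 + 10×20 = 7460.

7460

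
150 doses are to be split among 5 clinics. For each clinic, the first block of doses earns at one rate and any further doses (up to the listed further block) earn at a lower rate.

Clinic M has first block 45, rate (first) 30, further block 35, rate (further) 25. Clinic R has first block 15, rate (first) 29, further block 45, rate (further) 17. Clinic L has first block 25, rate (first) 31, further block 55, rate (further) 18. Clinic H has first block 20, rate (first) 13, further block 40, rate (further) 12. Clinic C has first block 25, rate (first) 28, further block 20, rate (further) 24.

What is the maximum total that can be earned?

Treat each block as its own option and order by rate: Clinic L/tier1 31 > Clinic M/tier1 30 > Clinic R/tier1 29 > Clinic C/tier1 28 > Clinic M/tier2 25 > Clinic C/tier2 24 > Clinic L/tier2 18 > Clinic R/tier2 17 > Clinic H/tier1 13 > Clinic H/tier2 12.
Fill Clinic L tier1 block (25 at 31) → 125 left.
Fill Clinic M tier1 block (45 at 30) → 80 left.
Clinic R tier1 at 29: fill all 15 → 65 left.
Clinic C tier1 at 28: fill all 25 → 40 left.
Clinic M/tier2 (25): +35 → 5 left.
Clinic C/tier2: +5 of 20 at 24; pool empty.
Total = 31×25 + 30×45 + 29×15 + 28×25 + 25×35 + 24×5 = 4255.

4255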